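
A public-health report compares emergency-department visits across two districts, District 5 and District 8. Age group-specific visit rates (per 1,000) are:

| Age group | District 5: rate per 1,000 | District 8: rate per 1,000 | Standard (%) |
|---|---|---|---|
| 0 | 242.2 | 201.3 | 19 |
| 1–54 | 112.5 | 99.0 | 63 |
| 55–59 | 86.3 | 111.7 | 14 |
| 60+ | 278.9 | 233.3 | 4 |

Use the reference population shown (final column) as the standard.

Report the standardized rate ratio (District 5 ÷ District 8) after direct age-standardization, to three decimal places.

1.116

Standard weights: 0.19, 0.63, 0.14, 0.04.
District 5: 0.1900×242.2 + 0.6300×112.5 + 0.1400×86.3 + 0.0400×278.9 = 140.1310 per 1,000.
District 8: 0.1900×201.3 + 0.6300×99.0 + 0.1400×111.7 + 0.0400×233.3 = 125.5870 per 1,000.
Ratio = 140.1310 ÷ 125.5870 = 1.11581.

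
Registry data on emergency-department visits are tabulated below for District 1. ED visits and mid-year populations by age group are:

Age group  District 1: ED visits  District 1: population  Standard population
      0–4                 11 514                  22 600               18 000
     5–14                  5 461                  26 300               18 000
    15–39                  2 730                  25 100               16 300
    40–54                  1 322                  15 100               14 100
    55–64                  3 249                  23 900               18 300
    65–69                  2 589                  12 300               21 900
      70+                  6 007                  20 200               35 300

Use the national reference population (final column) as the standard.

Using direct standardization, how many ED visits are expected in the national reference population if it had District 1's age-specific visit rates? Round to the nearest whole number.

33510

Age-specific rates per 1 000 for District 1: 509.469, 207.643, 108.765, 87.550, 135.941, 210.488, 297.376.
Expected ED visits = Σ (standard pop × age-specific rate ÷ 1 000)
= 18 000×509.469/1 000 + 18 000×207.643/1 000 + 16 300×108.765/1 000 + 14 100×87.550/1 000 + 18 300×135.941/1 000 + 21 900×210.488/1 000 + 35 300×297.376/1 000
= 9170.44 + 3737.57 + 1772.87 + 1234.45 + 2487.73 + 4609.68 + 10497.38 = 33510.12.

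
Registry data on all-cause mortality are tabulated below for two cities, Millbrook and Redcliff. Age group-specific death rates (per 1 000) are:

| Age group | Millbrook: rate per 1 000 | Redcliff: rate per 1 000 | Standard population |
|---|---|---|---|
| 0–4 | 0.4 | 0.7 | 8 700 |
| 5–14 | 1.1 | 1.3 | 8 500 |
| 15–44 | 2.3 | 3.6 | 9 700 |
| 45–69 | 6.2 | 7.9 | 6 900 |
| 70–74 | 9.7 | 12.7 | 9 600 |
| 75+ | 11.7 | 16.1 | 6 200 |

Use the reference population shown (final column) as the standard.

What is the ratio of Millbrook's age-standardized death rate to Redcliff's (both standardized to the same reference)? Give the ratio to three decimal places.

Standard total = 49 600; weights = 0.1754, 0.1714, 0.1956, 0.1391, 0.1935, 0.1250.
Millbrook: 0.1754×0.4 + 0.1714×1.1 + 0.1956×2.3 + 0.1391×6.2 + 0.1935×9.7 + 0.1250×11.7 = 4.9109 per 1 000.
Redcliff: 0.1754×0.7 + 0.1714×1.3 + 0.1956×3.6 + 0.1391×7.9 + 0.1935×12.7 + 0.1250×16.1 = 6.6192 per 1 000.
Ratio = 4.9109 ÷ 6.6192 = 0.74192.

0.742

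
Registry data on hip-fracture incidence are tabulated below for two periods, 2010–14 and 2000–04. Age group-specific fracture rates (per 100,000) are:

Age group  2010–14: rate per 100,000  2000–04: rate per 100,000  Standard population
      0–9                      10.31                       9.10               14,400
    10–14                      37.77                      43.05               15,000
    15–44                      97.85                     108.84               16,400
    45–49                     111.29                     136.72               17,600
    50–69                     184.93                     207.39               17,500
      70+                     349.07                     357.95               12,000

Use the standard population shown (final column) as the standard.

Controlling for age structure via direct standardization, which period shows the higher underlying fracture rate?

2000–04

Standard total = 92,900; weights = 0.1550, 0.1615, 0.1765, 0.1895, 0.1884, 0.1292.
2010–14: 0.1550×10.31 + 0.1615×37.77 + 0.1765×97.85 + 0.1895×111.29 + 0.1884×184.93 + 0.1292×349.07 = 125.9803 per 100,000.
2000–04: 0.1550×9.10 + 0.1615×43.05 + 0.1765×108.84 + 0.1895×136.72 + 0.1884×207.39 + 0.1292×357.95 = 138.7811 per 100,000.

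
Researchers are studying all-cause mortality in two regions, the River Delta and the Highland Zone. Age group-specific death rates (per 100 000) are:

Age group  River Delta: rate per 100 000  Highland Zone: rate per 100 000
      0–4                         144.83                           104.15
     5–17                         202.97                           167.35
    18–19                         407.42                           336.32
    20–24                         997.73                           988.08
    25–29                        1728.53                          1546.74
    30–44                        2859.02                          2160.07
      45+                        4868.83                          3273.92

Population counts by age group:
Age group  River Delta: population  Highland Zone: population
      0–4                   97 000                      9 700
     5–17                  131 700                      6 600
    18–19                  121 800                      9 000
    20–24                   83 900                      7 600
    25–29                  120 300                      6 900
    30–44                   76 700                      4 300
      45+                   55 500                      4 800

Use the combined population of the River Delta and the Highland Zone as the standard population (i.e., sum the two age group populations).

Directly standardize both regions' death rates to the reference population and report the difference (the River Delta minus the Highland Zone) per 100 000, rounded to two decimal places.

265.51

Combined standard total = 735 800; weights = 0.1450, 0.1880, 0.1778, 0.1244, 0.1729, 0.1101, 0.0820.
The River Delta: 0.1450×144.83 + 0.1880×202.97 + 0.1778×407.42 + 0.1244×997.73 + 0.1729×1728.53 + 0.1101×2859.02 + 0.0820×4868.83 = 1268.2074 per 100 000.
The Highland Zone: 0.1450×104.15 + 0.1880×167.35 + 0.1778×336.32 + 0.1244×988.08 + 0.1729×1546.74 + 0.1101×2160.07 + 0.0820×3273.92 = 1002.6986 per 100 000.
Difference = 1268.2074 − 1002.6986 = 265.5088.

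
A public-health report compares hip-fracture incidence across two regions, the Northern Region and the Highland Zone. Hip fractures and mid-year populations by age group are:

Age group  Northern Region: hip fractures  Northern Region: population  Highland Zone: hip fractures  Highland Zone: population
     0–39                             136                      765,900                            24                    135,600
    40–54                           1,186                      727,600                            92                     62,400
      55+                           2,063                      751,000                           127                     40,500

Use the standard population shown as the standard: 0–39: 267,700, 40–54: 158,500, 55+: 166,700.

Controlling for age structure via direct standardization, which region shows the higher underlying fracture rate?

Age-specific rates per 100,000 for the Northern Region: 17.76, 163.00, 274.70.
For the Highland Zone: 17.70, 147.44, 313.58.
Standard total = 592,900; weights = 0.4515, 0.2673, 0.2812.
The Northern Region: 0.4515×17.76 + 0.2673×163.00 + 0.2812×274.70 = 128.8275 per 100,000.
The Highland Zone: 0.4515×17.70 + 0.2673×147.44 + 0.2812×313.58 = 135.5717 per 100,000.
The crude rates (150.81 vs 101.89) would put the Northern Region higher, but that reflects its age composition; once standardized to a common age structure, the Highland Zone has the higher underlying rate.

Highland Zone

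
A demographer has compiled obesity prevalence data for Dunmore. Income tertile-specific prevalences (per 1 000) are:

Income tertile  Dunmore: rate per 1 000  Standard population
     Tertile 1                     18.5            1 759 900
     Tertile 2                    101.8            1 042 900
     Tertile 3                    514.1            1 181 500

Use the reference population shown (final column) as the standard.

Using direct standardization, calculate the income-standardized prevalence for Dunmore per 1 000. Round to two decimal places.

Standard total = 3 984 300; weights = 0.4417, 0.2618, 0.2965.
Standardized rate: 0.4417×18.5 + 0.2618×101.8 + 0.2965×514.1 = 187.2687 per 1 000.

187.27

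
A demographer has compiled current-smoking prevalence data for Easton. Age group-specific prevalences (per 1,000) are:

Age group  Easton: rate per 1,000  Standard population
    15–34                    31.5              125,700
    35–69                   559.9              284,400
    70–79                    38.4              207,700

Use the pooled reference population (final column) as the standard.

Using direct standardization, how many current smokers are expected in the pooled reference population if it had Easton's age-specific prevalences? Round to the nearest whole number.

Expected current smokers = Σ (standard pop × age-specific rate ÷ 1,000)
= 125,700×31.5/1,000 + 284,400×559.9/1,000 + 207,700×38.4/1,000
= 3959.55 + 159235.56 + 7975.68 = 171170.79.

171171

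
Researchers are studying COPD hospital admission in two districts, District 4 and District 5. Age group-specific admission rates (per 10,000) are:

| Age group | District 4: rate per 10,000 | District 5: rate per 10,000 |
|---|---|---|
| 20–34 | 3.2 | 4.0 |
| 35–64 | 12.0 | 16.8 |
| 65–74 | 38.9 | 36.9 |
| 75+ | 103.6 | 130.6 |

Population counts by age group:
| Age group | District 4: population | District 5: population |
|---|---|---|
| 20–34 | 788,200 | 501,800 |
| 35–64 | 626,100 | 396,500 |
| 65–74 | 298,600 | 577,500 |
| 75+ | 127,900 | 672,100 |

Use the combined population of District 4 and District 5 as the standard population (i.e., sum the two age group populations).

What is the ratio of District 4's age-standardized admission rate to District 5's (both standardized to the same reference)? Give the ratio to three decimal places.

0.838

Combined standard total = 3,988,700; weights = 0.3234, 0.2564, 0.2196, 0.2006.
District 4: 0.3234×3.2 + 0.2564×12.0 + 0.2196×38.9 + 0.2006×103.6 = 33.4343 per 10,000.
District 5: 0.3234×4.0 + 0.2564×16.8 + 0.2196×36.9 + 0.2006×130.6 = 39.8997 per 10,000.
Ratio = 33.4343 ÷ 39.8997 = 0.83796.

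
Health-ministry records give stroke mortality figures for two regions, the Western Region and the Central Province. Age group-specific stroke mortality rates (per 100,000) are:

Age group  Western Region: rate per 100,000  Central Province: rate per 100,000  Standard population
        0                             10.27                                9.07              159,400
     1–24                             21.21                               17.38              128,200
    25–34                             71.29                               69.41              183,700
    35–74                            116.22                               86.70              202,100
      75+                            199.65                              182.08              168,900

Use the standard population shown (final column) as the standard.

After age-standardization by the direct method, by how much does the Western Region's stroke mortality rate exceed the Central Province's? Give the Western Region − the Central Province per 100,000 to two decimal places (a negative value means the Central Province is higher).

Standard total = 842,300; weights = 0.1892, 0.1522, 0.2181, 0.2399, 0.2005.
The Western Region: 0.1892×10.27 + 0.1522×21.21 + 0.2181×71.29 + 0.2399×116.22 + 0.2005×199.65 = 88.6395 per 100,000.
The Central Province: 0.1892×9.07 + 0.1522×17.38 + 0.2181×69.41 + 0.2399×86.70 + 0.2005×182.08 = 76.8133 per 100,000.
Difference = 88.6395 − 76.8133 = 11.8262.

11.83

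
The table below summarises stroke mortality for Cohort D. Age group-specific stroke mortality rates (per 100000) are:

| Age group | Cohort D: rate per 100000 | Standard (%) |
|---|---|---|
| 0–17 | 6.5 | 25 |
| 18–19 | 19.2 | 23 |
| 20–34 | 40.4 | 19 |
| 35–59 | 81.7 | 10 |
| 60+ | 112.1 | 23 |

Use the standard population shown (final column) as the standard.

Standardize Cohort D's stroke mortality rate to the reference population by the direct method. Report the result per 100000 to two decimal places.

Standard weights: 0.25, 0.23, 0.19, 0.10, 0.23.
Standardized rate: 0.2500×6.5 + 0.2300×19.2 + 0.1900×40.4 + 0.1000×81.7 + 0.2300×112.1 = 47.6700 per 100000.

47.67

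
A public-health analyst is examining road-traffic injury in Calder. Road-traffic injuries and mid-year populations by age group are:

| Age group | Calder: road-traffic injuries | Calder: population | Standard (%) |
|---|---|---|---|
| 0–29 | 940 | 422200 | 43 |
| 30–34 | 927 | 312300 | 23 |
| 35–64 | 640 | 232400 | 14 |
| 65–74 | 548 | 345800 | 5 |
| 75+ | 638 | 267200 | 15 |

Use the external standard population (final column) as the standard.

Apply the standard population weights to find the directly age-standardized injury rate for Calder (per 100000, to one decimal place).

Age-specific rates per 100000 for Calder: 222.64, 296.83, 275.39, 158.47, 238.77.
Standard weights: 0.43, 0.23, 0.14, 0.05, 0.15.
Standardized rate: 0.4300×222.64 + 0.2300×296.83 + 0.1400×275.39 + 0.0500×158.47 + 0.1500×238.77 = 246.3013 per 100000.

246.3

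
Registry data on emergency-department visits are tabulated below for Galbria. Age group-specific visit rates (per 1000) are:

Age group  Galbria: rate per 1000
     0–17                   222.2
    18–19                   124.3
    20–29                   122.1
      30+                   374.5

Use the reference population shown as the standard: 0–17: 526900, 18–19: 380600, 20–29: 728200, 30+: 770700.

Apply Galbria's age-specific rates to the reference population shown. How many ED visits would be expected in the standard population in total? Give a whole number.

Expected ED visits = Σ (standard pop × age-specific rate ÷ 1000)
= 526900×222.2/1000 + 380600×124.3/1000 + 728200×122.1/1000 + 770700×374.5/1000
= 117077.18 + 47308.58 + 88913.22 + 288627.15 = 541926.13.

541926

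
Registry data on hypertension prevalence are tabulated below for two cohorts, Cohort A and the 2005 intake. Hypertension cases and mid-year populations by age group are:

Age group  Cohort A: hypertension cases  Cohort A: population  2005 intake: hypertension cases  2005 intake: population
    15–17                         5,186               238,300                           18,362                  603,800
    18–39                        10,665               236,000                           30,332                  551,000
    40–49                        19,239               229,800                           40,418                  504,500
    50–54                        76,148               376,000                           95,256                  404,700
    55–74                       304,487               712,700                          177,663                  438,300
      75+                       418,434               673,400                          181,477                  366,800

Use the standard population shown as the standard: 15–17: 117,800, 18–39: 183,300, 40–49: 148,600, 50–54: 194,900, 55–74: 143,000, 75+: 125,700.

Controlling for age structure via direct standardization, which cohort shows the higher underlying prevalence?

Cohort A

Age-specific rates per 1,000 for Cohort A: 21.762, 45.191, 83.721, 202.521, 427.230, 621.375.
For the 2005 intake: 30.411, 55.049, 80.115, 235.374, 405.346, 494.757.
Standard total = 913,300; weights = 0.1290, 0.2007, 0.1627, 0.2134, 0.1566, 0.1376.
Cohort A: 0.1290×21.762 + 0.2007×45.191 + 0.1627×83.721 + 0.2134×202.521 + 0.1566×427.230 + 0.1376×621.375 = 221.1323 per 1,000.
The 2005 intake: 0.1290×30.411 + 0.2007×55.049 + 0.1627×80.115 + 0.2134×235.374 + 0.1566×405.346 + 0.1376×494.757 = 209.7973 per 1,000.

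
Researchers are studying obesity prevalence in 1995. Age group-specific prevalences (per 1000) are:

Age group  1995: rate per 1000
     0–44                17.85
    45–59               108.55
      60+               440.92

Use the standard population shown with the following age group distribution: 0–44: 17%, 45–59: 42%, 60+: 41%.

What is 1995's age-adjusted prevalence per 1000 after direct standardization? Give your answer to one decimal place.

Standard weights: 0.17, 0.42, 0.41.
Standardized rate: 0.1700×17.85 + 0.4200×108.55 + 0.4100×440.92 = 229.4027 per 1000.

229.4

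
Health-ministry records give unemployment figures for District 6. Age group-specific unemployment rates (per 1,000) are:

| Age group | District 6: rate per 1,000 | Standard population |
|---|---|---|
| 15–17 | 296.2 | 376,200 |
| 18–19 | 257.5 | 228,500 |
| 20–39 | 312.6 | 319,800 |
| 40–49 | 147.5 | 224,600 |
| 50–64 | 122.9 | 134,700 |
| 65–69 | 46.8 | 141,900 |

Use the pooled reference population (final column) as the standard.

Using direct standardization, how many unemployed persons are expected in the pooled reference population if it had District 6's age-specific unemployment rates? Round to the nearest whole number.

326563

Expected unemployed persons = Σ (standard pop × age-specific rate ÷ 1,000)
= 376,200×296.2/1,000 + 228,500×257.5/1,000 + 319,800×312.6/1,000 + 224,600×147.5/1,000 + 134,700×122.9/1,000 + 141,900×46.8/1,000
= 111430.44 + 58838.75 + 99969.48 + 33128.50 + 16554.63 + 6640.92 = 326562.72.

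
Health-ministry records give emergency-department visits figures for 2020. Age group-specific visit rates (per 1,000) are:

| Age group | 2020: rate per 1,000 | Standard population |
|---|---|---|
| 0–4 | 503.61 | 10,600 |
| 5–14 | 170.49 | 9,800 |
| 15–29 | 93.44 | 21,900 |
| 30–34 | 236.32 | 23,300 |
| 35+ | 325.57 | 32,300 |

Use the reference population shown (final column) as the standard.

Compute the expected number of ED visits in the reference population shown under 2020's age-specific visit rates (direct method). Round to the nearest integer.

25078

Expected ED visits = Σ (standard pop × age-specific rate ÷ 1,000)
= 10,600×503.61/1,000 + 9,800×170.49/1,000 + 21,900×93.44/1,000 + 23,300×236.32/1,000 + 32,300×325.57/1,000
= 5338.27 + 1670.80 + 2046.34 + 5506.26 + 10515.91 = 25077.57.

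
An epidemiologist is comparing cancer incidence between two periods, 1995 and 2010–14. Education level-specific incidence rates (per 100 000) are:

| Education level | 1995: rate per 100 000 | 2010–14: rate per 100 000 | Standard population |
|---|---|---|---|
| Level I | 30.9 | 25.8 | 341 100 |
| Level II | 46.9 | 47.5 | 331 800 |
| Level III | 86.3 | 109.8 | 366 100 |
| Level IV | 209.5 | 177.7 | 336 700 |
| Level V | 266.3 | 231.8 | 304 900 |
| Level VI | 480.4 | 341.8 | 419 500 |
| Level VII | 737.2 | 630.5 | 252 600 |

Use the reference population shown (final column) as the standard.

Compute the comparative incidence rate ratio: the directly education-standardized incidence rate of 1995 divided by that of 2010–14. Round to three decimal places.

1.199

Standard total = 2 352 700; weights = 0.1450, 0.1410, 0.1556, 0.1431, 0.1296, 0.1783, 0.1074.
1995: 0.1450×30.9 + 0.1410×46.9 + 0.1556×86.3 + 0.1431×209.5 + 0.1296×266.3 + 0.1783×480.4 + 0.1074×737.2 = 253.8249 per 100 000.
2010–14: 0.1450×25.8 + 0.1410×47.5 + 0.1556×109.8 + 0.1431×177.7 + 0.1296×231.8 + 0.1783×341.8 + 0.1074×630.5 = 211.6358 per 100 000.
Ratio = 253.8249 ÷ 211.6358 = 1.19935.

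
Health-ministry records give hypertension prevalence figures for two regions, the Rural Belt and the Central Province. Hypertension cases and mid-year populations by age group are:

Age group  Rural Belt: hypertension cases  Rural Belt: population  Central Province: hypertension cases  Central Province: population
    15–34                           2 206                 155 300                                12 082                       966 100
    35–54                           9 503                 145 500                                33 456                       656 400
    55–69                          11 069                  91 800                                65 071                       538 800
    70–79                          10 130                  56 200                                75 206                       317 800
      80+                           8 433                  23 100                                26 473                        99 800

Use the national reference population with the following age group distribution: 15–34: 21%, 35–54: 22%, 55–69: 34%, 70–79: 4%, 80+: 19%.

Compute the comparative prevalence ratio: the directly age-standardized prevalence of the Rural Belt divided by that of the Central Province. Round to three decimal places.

1.176

Age-specific rates per 1 000 for the Rural Belt: 14.205, 65.313, 120.577, 180.249, 365.065.
For the Central Province: 12.506, 50.969, 120.770, 236.646, 265.261.
Standard weights: 0.21, 0.22, 0.34, 0.04, 0.19.
The Rural Belt: 0.2100×14.205 + 0.2200×65.313 + 0.3400×120.577 + 0.0400×180.249 + 0.1900×365.065 = 134.9204 per 1 000.
The Central Province: 0.2100×12.506 + 0.2200×50.969 + 0.3400×120.770 + 0.0400×236.646 + 0.1900×265.261 = 114.7666 per 1 000.
Ratio = 134.9204 ÷ 114.7666 = 1.17561.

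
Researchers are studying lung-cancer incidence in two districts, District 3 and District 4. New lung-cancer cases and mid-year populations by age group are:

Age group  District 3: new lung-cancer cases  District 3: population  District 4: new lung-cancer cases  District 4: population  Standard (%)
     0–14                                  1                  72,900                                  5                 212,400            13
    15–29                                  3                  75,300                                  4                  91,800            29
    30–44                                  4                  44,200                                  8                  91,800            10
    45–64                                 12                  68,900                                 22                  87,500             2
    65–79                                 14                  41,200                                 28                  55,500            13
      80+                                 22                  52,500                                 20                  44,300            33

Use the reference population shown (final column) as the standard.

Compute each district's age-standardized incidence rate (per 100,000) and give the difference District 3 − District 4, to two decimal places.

-3.57

Age-specific rates per 100,000 for District 3: 1.37, 3.98, 9.05, 17.42, 33.98, 41.90.
For District 4: 2.35, 4.36, 8.71, 25.14, 50.45, 45.15.
Standard weights: 0.13, 0.29, 0.10, 0.02, 0.13, 0.33.
District 3: 0.1300×1.37 + 0.2900×3.98 + 0.1000×9.05 + 0.0200×17.42 + 0.1300×33.98 + 0.3300×41.90 = 20.8331 per 100,000.
District 4: 0.1300×2.35 + 0.2900×4.36 + 0.1000×8.71 + 0.0200×25.14 + 0.1300×50.45 + 0.3300×45.15 = 24.4009 per 100,000.
Difference = 20.8331 − 24.4009 = -3.5679.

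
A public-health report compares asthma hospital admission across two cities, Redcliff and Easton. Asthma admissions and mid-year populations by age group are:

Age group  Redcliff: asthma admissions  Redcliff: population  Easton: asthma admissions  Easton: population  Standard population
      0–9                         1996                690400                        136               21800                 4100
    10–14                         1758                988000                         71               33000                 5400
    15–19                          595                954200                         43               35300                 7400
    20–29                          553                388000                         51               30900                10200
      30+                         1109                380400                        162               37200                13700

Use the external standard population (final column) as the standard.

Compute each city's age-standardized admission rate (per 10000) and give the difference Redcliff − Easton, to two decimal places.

-10.33

Age-specific rates per 10000 for Redcliff: 28.91, 17.79, 6.24, 14.25, 29.15.
For Easton: 62.39, 21.52, 12.18, 16.50, 43.55.
Standard total = 40800; weights = 0.1005, 0.1324, 0.1814, 0.2500, 0.3358.
Redcliff: 0.1005×28.91 + 0.1324×17.79 + 0.1814×6.24 + 0.2500×14.25 + 0.3358×29.15 = 19.7437 per 10000.
Easton: 0.1005×62.39 + 0.1324×21.52 + 0.1814×12.18 + 0.2500×16.50 + 0.3358×43.55 = 30.0751 per 10000.
Difference = 19.7437 − 30.0751 = -10.3315.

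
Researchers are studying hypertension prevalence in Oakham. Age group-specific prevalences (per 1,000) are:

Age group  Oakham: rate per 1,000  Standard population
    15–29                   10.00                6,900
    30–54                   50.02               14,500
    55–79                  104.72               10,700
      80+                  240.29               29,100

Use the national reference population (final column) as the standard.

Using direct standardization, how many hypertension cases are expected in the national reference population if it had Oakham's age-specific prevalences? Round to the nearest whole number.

Expected hypertension cases = Σ (standard pop × age-specific rate ÷ 1,000)
= 6,900×10.00/1,000 + 14,500×50.02/1,000 + 10,700×104.72/1,000 + 29,100×240.29/1,000
= 69.00 + 725.29 + 1120.50 + 6992.44 = 8907.23.

8907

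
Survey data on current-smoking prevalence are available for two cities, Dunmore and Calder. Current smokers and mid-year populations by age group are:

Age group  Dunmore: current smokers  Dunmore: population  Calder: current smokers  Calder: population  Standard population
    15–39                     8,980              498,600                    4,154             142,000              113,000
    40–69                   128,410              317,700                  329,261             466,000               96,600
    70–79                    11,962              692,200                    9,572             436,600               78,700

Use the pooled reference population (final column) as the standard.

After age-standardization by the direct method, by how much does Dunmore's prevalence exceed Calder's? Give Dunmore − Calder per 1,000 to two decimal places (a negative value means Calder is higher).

Age-specific rates per 1,000 for Dunmore: 18.010, 404.186, 17.281.
For Calder: 29.254, 706.569, 21.924.
Standard total = 288,300; weights = 0.3920, 0.3351, 0.2730.
Dunmore: 0.3920×18.010 + 0.3351×404.186 + 0.2730×17.281 = 147.2064 per 1,000.
Calder: 0.3920×29.254 + 0.3351×706.569 + 0.2730×21.924 = 254.1991 per 1,000.
Difference = 147.2064 − 254.1991 = -106.9927.

-106.99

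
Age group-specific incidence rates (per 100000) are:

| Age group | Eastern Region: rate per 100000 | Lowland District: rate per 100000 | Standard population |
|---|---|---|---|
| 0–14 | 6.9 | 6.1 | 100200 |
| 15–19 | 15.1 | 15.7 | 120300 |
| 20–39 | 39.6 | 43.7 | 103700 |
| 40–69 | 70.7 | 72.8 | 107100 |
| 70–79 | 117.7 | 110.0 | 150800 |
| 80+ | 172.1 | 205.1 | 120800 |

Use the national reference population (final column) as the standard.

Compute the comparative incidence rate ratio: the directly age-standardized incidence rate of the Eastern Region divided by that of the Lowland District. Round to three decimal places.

Standard total = 702900; weights = 0.1426, 0.1711, 0.1475, 0.1524, 0.2145, 0.1719.
The Eastern Region: 0.1426×6.9 + 0.1711×15.1 + 0.1475×39.6 + 0.1524×70.7 + 0.2145×117.7 + 0.1719×172.1 = 75.0110 per 100000.
The Lowland District: 0.1426×6.1 + 0.1711×15.7 + 0.1475×43.7 + 0.1524×72.8 + 0.2145×110.0 + 0.1719×205.1 = 79.9439 per 100000.
Ratio = 75.0110 ÷ 79.9439 = 0.93830.

0.938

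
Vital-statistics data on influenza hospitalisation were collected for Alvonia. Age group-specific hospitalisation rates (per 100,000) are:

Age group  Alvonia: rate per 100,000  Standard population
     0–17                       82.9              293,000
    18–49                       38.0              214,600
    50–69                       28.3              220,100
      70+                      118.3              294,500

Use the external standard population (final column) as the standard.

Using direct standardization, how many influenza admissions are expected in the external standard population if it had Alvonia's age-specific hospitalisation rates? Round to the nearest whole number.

735

Expected influenza admissions = Σ (standard pop × age-specific rate ÷ 100,000)
= 293,000×82.9/100,000 + 214,600×38.0/100,000 + 220,100×28.3/100,000 + 294,500×118.3/100,000
= 242.90 + 81.55 + 62.29 + 348.39 = 735.13.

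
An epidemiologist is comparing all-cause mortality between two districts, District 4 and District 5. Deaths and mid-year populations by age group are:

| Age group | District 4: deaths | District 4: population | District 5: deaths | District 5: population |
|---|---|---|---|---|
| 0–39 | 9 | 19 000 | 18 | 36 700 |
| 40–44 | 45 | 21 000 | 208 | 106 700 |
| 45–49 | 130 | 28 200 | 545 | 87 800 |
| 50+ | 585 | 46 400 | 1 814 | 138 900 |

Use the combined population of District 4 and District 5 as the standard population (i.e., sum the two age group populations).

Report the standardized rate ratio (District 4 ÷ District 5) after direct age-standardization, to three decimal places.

Age-specific rates per 100 000 for District 4: 47.37, 214.29, 460.99, 1260.78.
For District 5: 49.05, 194.94, 620.73, 1305.98.
Combined standard total = 484 700; weights = 0.1149, 0.2635, 0.2393, 0.3823.
District 4: 0.1149×47.37 + 0.2635×214.29 + 0.2393×460.99 + 0.3823×1260.78 = 654.2184 per 100 000.
District 5: 0.1149×49.05 + 0.2635×194.94 + 0.2393×620.73 + 0.3823×1305.98 = 704.8224 per 100 000.
Ratio = 654.2184 ÷ 704.8224 = 0.92820.

0.928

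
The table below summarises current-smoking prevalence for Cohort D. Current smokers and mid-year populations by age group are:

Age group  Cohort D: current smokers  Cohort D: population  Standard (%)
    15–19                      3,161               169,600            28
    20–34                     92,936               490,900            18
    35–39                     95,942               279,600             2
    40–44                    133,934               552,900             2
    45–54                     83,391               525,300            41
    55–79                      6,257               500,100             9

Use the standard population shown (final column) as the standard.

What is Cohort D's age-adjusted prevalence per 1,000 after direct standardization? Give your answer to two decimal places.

Age-specific rates per 1,000 for Cohort D: 18.638, 189.318, 343.140, 242.239, 158.749, 12.511.
Standard weights: 0.28, 0.18, 0.02, 0.02, 0.41, 0.09.
Standardized rate: 0.2800×18.638 + 0.1800×189.318 + 0.0200×343.140 + 0.0200×242.239 + 0.4100×158.749 + 0.0900×12.511 = 117.2166 per 1,000.

117.22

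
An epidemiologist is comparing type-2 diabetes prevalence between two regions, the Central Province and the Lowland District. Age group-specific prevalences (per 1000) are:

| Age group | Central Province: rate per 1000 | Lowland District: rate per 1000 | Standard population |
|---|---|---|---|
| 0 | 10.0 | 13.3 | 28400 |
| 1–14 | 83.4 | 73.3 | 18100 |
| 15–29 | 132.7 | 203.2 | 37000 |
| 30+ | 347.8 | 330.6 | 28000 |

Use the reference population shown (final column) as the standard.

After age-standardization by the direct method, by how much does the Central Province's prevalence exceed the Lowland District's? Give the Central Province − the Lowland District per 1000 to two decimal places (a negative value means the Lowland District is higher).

-18.28

Standard total = 111500; weights = 0.2547, 0.1623, 0.3318, 0.2511.
The Central Province: 0.2547×10.0 + 0.1623×83.4 + 0.3318×132.7 + 0.2511×347.8 = 147.4604 per 1000.
The Lowland District: 0.2547×13.3 + 0.1623×73.3 + 0.3318×203.2 + 0.2511×330.6 = 165.7368 per 1000.
Difference = 147.4604 − 165.7368 = -18.2763.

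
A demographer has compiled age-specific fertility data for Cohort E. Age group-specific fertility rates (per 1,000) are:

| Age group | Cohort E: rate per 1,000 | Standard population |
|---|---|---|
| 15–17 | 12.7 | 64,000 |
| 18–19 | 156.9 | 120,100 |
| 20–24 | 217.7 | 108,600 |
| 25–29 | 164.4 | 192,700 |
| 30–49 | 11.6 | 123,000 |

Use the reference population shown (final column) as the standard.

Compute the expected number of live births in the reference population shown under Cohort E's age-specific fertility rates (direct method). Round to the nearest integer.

76405

Expected live births = Σ (standard pop × age-specific rate ÷ 1,000)
= 64,000×12.7/1,000 + 120,100×156.9/1,000 + 108,600×217.7/1,000 + 192,700×164.4/1,000 + 123,000×11.6/1,000
= 812.80 + 18843.69 + 23642.22 + 31679.88 + 1426.80 = 76405.39.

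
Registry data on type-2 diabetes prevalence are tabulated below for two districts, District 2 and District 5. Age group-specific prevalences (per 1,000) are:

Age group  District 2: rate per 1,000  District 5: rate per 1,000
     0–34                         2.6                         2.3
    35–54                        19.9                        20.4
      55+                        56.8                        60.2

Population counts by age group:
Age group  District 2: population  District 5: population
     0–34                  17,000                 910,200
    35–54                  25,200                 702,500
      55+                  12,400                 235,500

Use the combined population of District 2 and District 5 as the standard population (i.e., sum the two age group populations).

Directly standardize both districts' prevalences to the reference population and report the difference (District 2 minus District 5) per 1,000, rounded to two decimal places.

-0.49

Combined standard total = 1,902,800; weights = 0.4873, 0.3824, 0.1303.
District 2: 0.4873×2.6 + 0.3824×19.9 + 0.1303×56.8 = 16.2774 per 1,000.
District 5: 0.4873×2.3 + 0.3824×20.4 + 0.1303×60.2 = 16.7654 per 1,000.
Difference = 16.2774 − 16.7654 = -0.4880.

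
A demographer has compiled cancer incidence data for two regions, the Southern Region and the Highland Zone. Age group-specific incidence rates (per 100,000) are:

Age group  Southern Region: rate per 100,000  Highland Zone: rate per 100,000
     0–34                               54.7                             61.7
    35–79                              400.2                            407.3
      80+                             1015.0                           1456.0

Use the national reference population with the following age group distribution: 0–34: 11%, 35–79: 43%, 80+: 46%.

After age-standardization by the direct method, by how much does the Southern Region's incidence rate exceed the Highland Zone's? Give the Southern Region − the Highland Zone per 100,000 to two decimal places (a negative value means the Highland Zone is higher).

Standard weights: 0.11, 0.43, 0.46.
The Southern Region: 0.1100×54.7 + 0.4300×400.2 + 0.4600×1015.0 = 645.0030 per 100,000.
The Highland Zone: 0.1100×61.7 + 0.4300×407.3 + 0.4600×1456.0 = 851.6860 per 100,000.
Difference = 645.0030 − 851.6860 = -206.6830.

-206.68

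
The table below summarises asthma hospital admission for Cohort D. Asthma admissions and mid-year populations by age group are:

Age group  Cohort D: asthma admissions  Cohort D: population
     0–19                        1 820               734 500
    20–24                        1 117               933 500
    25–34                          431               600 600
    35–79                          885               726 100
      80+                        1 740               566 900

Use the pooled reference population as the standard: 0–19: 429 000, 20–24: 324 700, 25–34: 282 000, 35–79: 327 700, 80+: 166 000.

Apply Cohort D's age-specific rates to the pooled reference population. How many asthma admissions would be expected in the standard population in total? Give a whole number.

Age-specific rates per 10 000 for Cohort D: 24.78, 11.97, 7.18, 12.19, 30.69.
Expected asthma admissions = Σ (standard pop × age-specific rate ÷ 10 000)
= 429 000×24.78/10 000 + 324 700×11.97/10 000 + 282 000×7.18/10 000 + 327 700×12.19/10 000 + 166 000×30.69/10 000
= 1063.01 + 388.53 + 202.37 + 399.41 + 509.51 = 2562.83.

2563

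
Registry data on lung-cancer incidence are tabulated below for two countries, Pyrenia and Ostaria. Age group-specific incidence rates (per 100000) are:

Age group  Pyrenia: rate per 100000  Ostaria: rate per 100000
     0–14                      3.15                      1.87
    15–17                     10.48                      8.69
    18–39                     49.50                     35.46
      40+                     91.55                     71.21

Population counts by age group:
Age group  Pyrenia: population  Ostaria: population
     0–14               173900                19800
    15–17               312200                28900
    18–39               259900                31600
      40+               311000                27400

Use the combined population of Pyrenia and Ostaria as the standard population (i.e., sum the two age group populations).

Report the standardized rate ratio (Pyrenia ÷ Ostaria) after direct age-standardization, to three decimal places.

1.313

Combined standard total = 1164700; weights = 0.1663, 0.2929, 0.2503, 0.2905.
Pyrenia: 0.1663×3.15 + 0.2929×10.48 + 0.2503×49.50 + 0.2905×91.55 = 42.5815 per 100000.
Ostaria: 0.1663×1.87 + 0.2929×8.69 + 0.2503×35.46 + 0.2905×71.21 = 32.4207 per 100000.
Ratio = 42.5815 ÷ 32.4207 = 1.31340.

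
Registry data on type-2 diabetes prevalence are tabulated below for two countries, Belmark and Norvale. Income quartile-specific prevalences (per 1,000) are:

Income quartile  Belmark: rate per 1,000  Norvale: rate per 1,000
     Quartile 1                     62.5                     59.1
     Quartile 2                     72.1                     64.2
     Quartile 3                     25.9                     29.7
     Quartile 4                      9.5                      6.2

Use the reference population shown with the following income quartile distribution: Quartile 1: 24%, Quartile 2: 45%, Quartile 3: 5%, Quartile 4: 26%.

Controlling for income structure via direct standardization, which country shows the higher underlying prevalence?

Belmark

Standard weights: 0.24, 0.45, 0.05, 0.26.
Belmark: 0.2400×62.5 + 0.4500×72.1 + 0.0500×25.9 + 0.2600×9.5 = 51.2100 per 1,000.
Norvale: 0.2400×59.1 + 0.4500×64.2 + 0.0500×29.7 + 0.2600×6.2 = 46.1710 per 1,000.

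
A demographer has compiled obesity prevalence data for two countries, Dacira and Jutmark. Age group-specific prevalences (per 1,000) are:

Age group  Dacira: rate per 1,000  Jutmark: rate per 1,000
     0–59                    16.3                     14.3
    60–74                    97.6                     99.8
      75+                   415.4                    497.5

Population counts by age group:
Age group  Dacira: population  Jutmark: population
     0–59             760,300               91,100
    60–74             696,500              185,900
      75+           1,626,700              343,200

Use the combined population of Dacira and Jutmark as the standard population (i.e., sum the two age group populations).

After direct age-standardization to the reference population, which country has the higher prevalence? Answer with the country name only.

Jutmark

Combined standard total = 3,703,700; weights = 0.2299, 0.2382, 0.5319.
Dacira: 0.2299×16.3 + 0.2382×97.6 + 0.5319×415.4 = 247.9403 per 1,000.
Jutmark: 0.2299×14.3 + 0.2382×99.8 + 0.5319×497.5 = 291.6715 per 1,000.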